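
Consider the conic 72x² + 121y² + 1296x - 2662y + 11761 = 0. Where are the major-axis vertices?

Group the x- and y-terms: 72(x² + 18x) + 121(y² - 22y) = -11761
Complete the square: 72(x + 9)² + 121(y - 11)² = -11761 + 5832 + 14641 = 8712
Dividing both sides by 8712: (x + 9)²/121 + (y - 11)²/72 = 1
Ellipse, center (-9, 11), major axis horizontal; a² = 121, b² = 72.
a = 11. Vertices at (h ± a, k).

(-20, 11) and (2, 11)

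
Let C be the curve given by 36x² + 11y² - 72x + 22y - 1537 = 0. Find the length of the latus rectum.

36(x² - 2x) + 11(y² + 2y) = 1537
36(x - 1)² + 11(y + 1)² = 1537 + 36 + 11 = 1584
Divide by 1584: (x - 1)²/44 + (y + 1)²/144 = 1
Ellipse, center (1, -1), major axis vertical; a² = 144, b² = 44.
Latus rectum length = 2b²/a = 2·44/12 = 22/3.

22/3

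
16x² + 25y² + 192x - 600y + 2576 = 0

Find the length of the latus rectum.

Group: 16(x² + 12x) + 25(y² - 24y) = -2576
Complete the square in x and y: 16(x + 6)² + 25(y - 12)² = -2576 + 576 + 3600 = 1600
Dividing both sides by 1600: (x + 6)²/100 + (y - 12)²/64 = 1
Ellipse, center (-6, 12), major axis horizontal; a² = 100, b² = 64.
Latus rectum length = 2b²/a = 2·64/10 = 64/5.

64/5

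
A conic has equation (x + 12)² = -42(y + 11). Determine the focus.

(-12, -43/2)

Vertex (-12, -11); 4p = -42 so p = -21/2. Opens down.
Focus is p units from the vertex along the axis: (h, k + p).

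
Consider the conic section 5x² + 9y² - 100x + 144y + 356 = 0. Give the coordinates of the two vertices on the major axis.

(-2, -8) and (22, -8)

5(x² - 20x) + 9(y² + 16y) = -356
Completing the square gives 5(x - 10)² + 9(y + 8)² = -356 + 500 + 576 = 720.
Divide by 720: (x - 10)²/144 + (y + 8)²/80 = 1
Ellipse, center (10, -8), major axis horizontal; a² = 144, b² = 80.
a = 12. Vertices at (h ± a, k).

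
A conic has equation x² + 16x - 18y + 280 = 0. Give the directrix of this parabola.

Only x is squared. Complete the square in x: (x + 8)² = 18(y - 12).
Vertex (-8, 12); 4p = 18 so p = 9/2. Opens up.
Directrix is the horizontal line y = k − p = 12 − (9/2) = 15/2.

y = 15/2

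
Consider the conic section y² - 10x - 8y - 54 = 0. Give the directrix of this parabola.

Only y is squared. Complete the square in y: (y - 4)² = 10(x + 7).
Vertex (-7, 4); 4p = 10 so p = 5/2. Opens right.
Directrix is the vertical line x = h − p = -7 − (5/2) = -19/2.

x = -19/2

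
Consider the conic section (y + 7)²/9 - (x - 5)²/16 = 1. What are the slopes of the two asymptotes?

Center (5, -7). The positive term is the y-term, so the transverse axis is vertical; a² = 9, b² = 16.
For a vertical hyperbola the asymptotes have slope ±a/b.
Here that is ±3/4.

3/4 and -3/4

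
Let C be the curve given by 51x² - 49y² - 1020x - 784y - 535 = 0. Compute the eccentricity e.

Group the x- and y-terms: 51(x² - 20x) -49(y² + 16y) = 535
51(x - 10)² -49(y + 8)² = 535 + 5100 - 3136 = 2499
Dividing both sides by 2499: (x - 10)²/49 - (y + 8)²/51 = 1
Hyperbola, center (10, -8), transverse axis horizontal; a² = 49, b² = 51.
c² = a² + b² = 100, so c = 10.
e = c/a = 10/7.

e = 10/7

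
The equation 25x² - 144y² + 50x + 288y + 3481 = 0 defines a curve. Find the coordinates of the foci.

25(x² + 2x) -144(y² - 2y) = -3481
Completing the square gives 25(x + 1)² -144(y - 1)² = -3481 + 25 - 144 = -3600.
Divide by -3600: (y - 1)²/25 - (x + 1)²/144 = 1
Hyperbola, center (-1, 1), transverse axis vertical; a² = 25, b² = 144.
c² = a² + b² = 25 + 144 = 169, so c = 13.
Foci lie on the vertical axis through the center: (h, k ± c).

(-1, -12) and (-1, 14)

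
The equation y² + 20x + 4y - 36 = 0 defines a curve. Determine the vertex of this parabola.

(2, -2)

Only y is squared. Complete the square in y: (y + 2)² = -20(x - 2).
Vertex (2, -2); 4p = -20 so p = -5. Opens left.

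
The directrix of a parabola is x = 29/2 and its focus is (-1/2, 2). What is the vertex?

(7, 2)

The vertex is the midpoint between the focus and the directrix along the axis of symmetry.
Axis is horizontal (directrix is vertical). Vertex x-coordinate = (-1/2 + 29/2)/2 = 7; y-coordinate = 2.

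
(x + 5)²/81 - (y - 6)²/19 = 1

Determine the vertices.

Center (-5, 6). The positive term is the x-term, so the transverse axis is horizontal; a² = 81, b² = 19.
a = 9. Vertices at (h ± a, k).

(-14, 6) and (4, 6)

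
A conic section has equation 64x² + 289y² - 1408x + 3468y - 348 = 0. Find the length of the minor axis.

Rearranging, 64(x² - 22x) + 289(y² + 12y) = 348.
Complete the square in x and y: 64(x - 11)² + 289(y + 6)² = 348 + 7744 + 10404 = 18496
Divide by 18496: (x - 11)²/289 + (y + 6)²/64 = 1
Ellipse, center (11, -6), major axis horizontal; a² = 289, b² = 64.
b² = 64 so b = 8; the minor axis has length 2b = 16.

16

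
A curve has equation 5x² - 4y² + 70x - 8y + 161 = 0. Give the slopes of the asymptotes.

Group: 5(x² + 14x) -4(y² + 2y) = -161
5(x + 7)² -4(y + 1)² = -161 + 245 - 4 = 80
Divide by 80: (x + 7)²/16 - (y + 1)²/20 = 1
Hyperbola, center (-7, -1), transverse axis horizontal; a² = 16, b² = 20.
For a horizontal hyperbola the asymptotes have slope ±b/a.
Here that is ±2√5/4 = ±√5/2.

√5/2 and -√5/2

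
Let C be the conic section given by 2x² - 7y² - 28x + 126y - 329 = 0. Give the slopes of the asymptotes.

Collect terms: 2(x² - 14x) -7(y² - 18y) = 329
2(x - 7)² -7(y - 9)² = 329 + 98 - 567 = -140
Divide through by -140 to get (y - 9)²/20 - (x - 7)²/70 = 1.
Hyperbola, center (7, 9), transverse axis vertical; a² = 20, b² = 70.
For a vertical hyperbola the asymptotes have slope ±a/b.
Here that is ±2√5/√70 = ±√14/7.

√14/7 and -√14/7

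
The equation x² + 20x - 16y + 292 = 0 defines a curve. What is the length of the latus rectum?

Only x is squared. Complete the square in x: (x + 10)² = 16(y - 12).
Vertex (-10, 12); 4p = 16 so p = 4. Opens up.
Latus rectum length = |4p| = 16.

16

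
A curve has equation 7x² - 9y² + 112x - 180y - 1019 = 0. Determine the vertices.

7(x² + 16x) -9(y² + 20y) = 1019
Completing the square gives 7(x + 8)² -9(y + 10)² = 1019 + 448 - 900 = 567.
Divide through by 567 to get (x + 8)²/81 - (y + 10)²/63 = 1.
Hyperbola, center (-8, -10), transverse axis horizontal; a² = 81, b² = 63.
a = 9. Vertices at (h ± a, k).

(-17, -10) and (1, -10)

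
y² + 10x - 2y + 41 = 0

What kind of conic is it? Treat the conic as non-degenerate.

parabola

No xy term. Coefficients of x² and y² are A = 0, C = 1.
Exactly one squared variable ⇒ parabola.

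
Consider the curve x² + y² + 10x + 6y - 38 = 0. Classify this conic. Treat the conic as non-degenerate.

No xy term. Coefficients of x² and y² are A = 1, C = 1.
A = C (same sign) ⇒ circle.

circle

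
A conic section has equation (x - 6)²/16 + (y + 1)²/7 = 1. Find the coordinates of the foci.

Center (6, -1). The larger denominator 16 sits under the x-term, so the major axis is horizontal; a² = 16, b² = 7.
c² = a² - b² = 16 - 7 = 9, so c = 3.
Foci lie on the horizontal axis through the center: (h ± c, k).

(3, -1) and (9, -1)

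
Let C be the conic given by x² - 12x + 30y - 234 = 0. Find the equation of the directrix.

Only x is squared. Complete the square in x: (x - 6)² = -30(y - 9).
Vertex (6, 9); 4p = -30 so p = -15/2. Opens down.
Directrix is the horizontal line y = k − p = 9 − (-15/2) = 33/2.

y = 33/2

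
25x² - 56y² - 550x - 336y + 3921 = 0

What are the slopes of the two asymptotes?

5√14/28 and -5√14/28

Rearranging, 25(x² - 22x) -56(y² + 6y) = -3921.
Complete the square: 25(x - 11)² -56(y + 3)² = -3921 + 3025 - 504 = -1400
Divide by -1400: (y + 3)²/25 - (x - 11)²/56 = 1
Hyperbola, center (11, -3), transverse axis vertical; a² = 25, b² = 56.
For a vertical hyperbola the asymptotes have slope ±a/b.
Here that is ±5/2√14 = ±5√14/28.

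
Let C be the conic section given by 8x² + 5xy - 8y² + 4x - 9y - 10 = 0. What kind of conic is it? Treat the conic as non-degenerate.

hyperbola

A = 8, B = 5, C = -8.
Discriminant B² − 4AC = 5² − 4·8·(-8) = 281.
B² − 4AC > 0 ⇒ hyperbola.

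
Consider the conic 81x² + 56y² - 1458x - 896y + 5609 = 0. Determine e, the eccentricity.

Group: 81(x² - 18x) + 56(y² - 16y) = -5609
Complete the square in x and y: 81(x - 9)² + 56(y - 8)² = -5609 + 6561 + 3584 = 4536
Divide through by 4536 to get (x - 9)²/56 + (y - 8)²/81 = 1.
Ellipse, center (9, 8), major axis vertical; a² = 81, b² = 56.
c² = a² - b² = 25, so c = 5.
e = c/a = 5/9.

e = 5/9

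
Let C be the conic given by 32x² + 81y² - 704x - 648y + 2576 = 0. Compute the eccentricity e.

Group the x- and y-terms: 32(x² - 22x) + 81(y² - 8y) = -2576
Complete the square in x and y: 32(x - 11)² + 81(y - 4)² = -2576 + 3872 + 1296 = 2592
Divide through by 2592 to get (x - 11)²/81 + (y - 4)²/32 = 1.
Ellipse, center (11, 4), major axis horizontal; a² = 81, b² = 32.
c² = a² - b² = 49, so c = 7.
e = c/a = 7/9.

e = 7/9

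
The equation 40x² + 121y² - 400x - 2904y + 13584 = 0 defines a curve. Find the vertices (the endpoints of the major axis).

Group the x- and y-terms: 40(x² - 10x) + 121(y² - 24y) = -13584
Completing the square gives 40(x - 5)² + 121(y - 12)² = -13584 + 1000 + 17424 = 4840.
Divide through by 4840 to get (x - 5)²/121 + (y - 12)²/40 = 1.
Ellipse, center (5, 12), major axis horizontal; a² = 121, b² = 40.
a = 11. Vertices at (h ± a, k).

(-6, 12) and (16, 12)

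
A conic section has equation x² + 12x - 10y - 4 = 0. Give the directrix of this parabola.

Only x is squared. Complete the square in x: (x + 6)² = 10(y + 4).
Vertex (-6, -4); 4p = 10 so p = 5/2. Opens up.
Directrix is the horizontal line y = k − p = -4 − (5/2) = -13/2.

y = -13/2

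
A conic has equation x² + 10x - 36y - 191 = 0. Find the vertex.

Only x is squared. Complete the square in x: (x + 5)² = 36(y + 6).
Vertex (-5, -6); 4p = 36 so p = 9. Opens up.

(-5, -6)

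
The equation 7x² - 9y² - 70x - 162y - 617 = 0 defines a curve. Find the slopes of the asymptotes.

√7/3 and -√7/3

Group: 7(x² - 10x) -9(y² + 18y) = 617
7(x - 5)² -9(y + 9)² = 617 + 175 - 729 = 63
Divide by 63: (x - 5)²/9 - (y + 9)²/7 = 1
Hyperbola, center (5, -9), transverse axis horizontal; a² = 9, b² = 7.
For a horizontal hyperbola the asymptotes have slope ±b/a.
Here that is ±√7/3.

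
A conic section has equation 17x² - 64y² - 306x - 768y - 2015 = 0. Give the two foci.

Rearranging, 17(x² - 18x) -64(y² + 12y) = 2015.
Completing the square gives 17(x - 9)² -64(y + 6)² = 2015 + 1377 - 2304 = 1088.
Dividing both sides by 1088: (x - 9)²/64 - (y + 6)²/17 = 1
Hyperbola, center (9, -6), transverse axis horizontal; a² = 64, b² = 17.
c² = a² + b² = 64 + 17 = 81, so c = 9.
Foci lie on the horizontal axis through the center: (h ± c, k).

(0, -6) and (18, -6)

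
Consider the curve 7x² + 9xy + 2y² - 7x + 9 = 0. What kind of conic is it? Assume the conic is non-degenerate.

A = 7, B = 9, C = 2.
Discriminant B² − 4AC = 9² − 4·7·2 = 25.
B² − 4AC > 0 ⇒ hyperbola.

hyperbola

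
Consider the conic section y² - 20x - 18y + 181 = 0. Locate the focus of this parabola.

Only y is squared. Complete the square in y: (y - 9)² = 20(x - 5).
Vertex (5, 9); 4p = 20 so p = 5. Opens right.
Focus is p units from the vertex along the axis: (h + p, k).

(10, 9)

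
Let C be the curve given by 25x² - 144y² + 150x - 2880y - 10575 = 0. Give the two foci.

Group: 25(x² + 6x) -144(y² + 20y) = 10575
25(x + 3)² -144(y + 10)² = 10575 + 225 - 14400 = -3600
Divide by -3600: (y + 10)²/25 - (x + 3)²/144 = 1
Hyperbola, center (-3, -10), transverse axis vertical; a² = 25, b² = 144.
c² = a² + b² = 25 + 144 = 169, so c = 13.
Foci lie on the vertical axis through the center: (h, k ± c).

(-3, -23) and (-3, 3)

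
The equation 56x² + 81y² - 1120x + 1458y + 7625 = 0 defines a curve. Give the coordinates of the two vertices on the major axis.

Group the x- and y-terms: 56(x² - 20x) + 81(y² + 18y) = -7625
56(x - 10)² + 81(y + 9)² = -7625 + 5600 + 6561 = 4536
Divide by 4536: (x - 10)²/81 + (y + 9)²/56 = 1
Ellipse, center (10, -9), major axis horizontal; a² = 81, b² = 56.
a = 9. Vertices at (h ± a, k).

(1, -9) and (19, -9)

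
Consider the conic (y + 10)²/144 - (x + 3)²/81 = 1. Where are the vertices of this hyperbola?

Center (-3, -10). The positive term is the y-term, so the transverse axis is vertical; a² = 144, b² = 81.
a = 12. Vertices at (h, k ± a).

(-3, -22) and (-3, 2)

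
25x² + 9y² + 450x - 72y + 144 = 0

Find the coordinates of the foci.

(-9, -8) and (-9, 16)

Group the x- and y-terms: 25(x² + 18x) + 9(y² - 8y) = -144
Complete the square in x and y: 25(x + 9)² + 9(y - 4)² = -144 + 2025 + 144 = 2025
Divide through by 2025 to get (x + 9)²/81 + (y - 4)²/225 = 1.
Ellipse, center (-9, 4), major axis vertical; a² = 225, b² = 81.
c² = a² - b² = 225 - 81 = 144, so c = 12.
Foci lie on the vertical axis through the center: (h, k ± c).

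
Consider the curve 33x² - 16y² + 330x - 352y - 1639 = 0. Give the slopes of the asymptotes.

Group the x- and y-terms: 33(x² + 10x) -16(y² + 22y) = 1639
Complete the square: 33(x + 5)² -16(y + 11)² = 1639 + 825 - 1936 = 528
Divide through by 528 to get (x + 5)²/16 - (y + 11)²/33 = 1.
Hyperbola, center (-5, -11), transverse axis horizontal; a² = 16, b² = 33.
For a horizontal hyperbola the asymptotes have slope ±b/a.
Here that is ±√33/4.

√33/4 and -√33/4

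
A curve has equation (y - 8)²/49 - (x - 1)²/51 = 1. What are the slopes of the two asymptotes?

Center (1, 8). The positive term is the y-term, so the transverse axis is vertical; a² = 49, b² = 51.
For a vertical hyperbola the asymptotes have slope ±a/b.
Here that is ±7/√51 = ±7√51/51.

7√51/51 and -7√51/51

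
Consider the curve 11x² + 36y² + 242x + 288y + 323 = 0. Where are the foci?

(-21, -4) and (-1, -4)

Group: 11(x² + 22x) + 36(y² + 8y) = -323
Complete the square: 11(x + 11)² + 36(y + 4)² = -323 + 1331 + 576 = 1584
Divide through by 1584 to get (x + 11)²/144 + (y + 4)²/44 = 1.
Ellipse, center (-11, -4), major axis horizontal; a² = 144, b² = 44.
c² = a² - b² = 144 - 44 = 100, so c = 10.
Foci lie on the horizontal axis through the center: (h ± c, k).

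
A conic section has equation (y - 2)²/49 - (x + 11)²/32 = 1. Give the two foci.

Center (-11, 2). The positive term is the y-term, so the transverse axis is vertical; a² = 49, b² = 32.
c² = a² + b² = 49 + 32 = 81, so c = 9.
Foci lie on the vertical axis through the center: (h, k ± c).

(-11, -7) and (-11, 11)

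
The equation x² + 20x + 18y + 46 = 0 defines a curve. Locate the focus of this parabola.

Only x is squared. Complete the square in x: (x + 10)² = -18(y - 3).
Vertex (-10, 3); 4p = -18 so p = -9/2. Opens down.
Focus is p units from the vertex along the axis: (h, k + p).

(-10, -3/2)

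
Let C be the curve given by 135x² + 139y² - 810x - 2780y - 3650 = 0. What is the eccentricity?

e = 2√139/139

135(x² - 6x) + 139(y² - 20y) = 3650
Completing the square gives 135(x - 3)² + 139(y - 10)² = 3650 + 1215 + 13900 = 18765.
Divide by 18765: (x - 3)²/139 + (y - 10)²/135 = 1
Ellipse, center (3, 10), major axis horizontal; a² = 139, b² = 135.
c² = a² - b² = 4, so c = 2.
e = c/a = 2/√139 = 2√139/139.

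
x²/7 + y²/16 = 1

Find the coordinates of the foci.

Center (0, 0). The larger denominator 16 sits under the y-term, so the major axis is vertical; a² = 16, b² = 7.
c² = a² - b² = 16 - 7 = 9, so c = 3.
Foci lie on the vertical axis through the center: (h, k ± c).

(0, -3) and (0, 3)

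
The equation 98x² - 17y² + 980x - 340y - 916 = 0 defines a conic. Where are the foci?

(-5 - √115, -10) and (-5 + √115, -10)

Collect terms: 98(x² + 10x) -17(y² + 20y) = 916
Complete the square in x and y: 98(x + 5)² -17(y + 10)² = 916 + 2450 - 1700 = 1666
Divide through by 1666 to get (x + 5)²/17 - (y + 10)²/98 = 1.
Hyperbola, center (-5, -10), transverse axis horizontal; a² = 17, b² = 98.
c² = a² + b² = 17 + 98 = 115, so c = √115.
Foci lie on the horizontal axis through the center: (h ± c, k).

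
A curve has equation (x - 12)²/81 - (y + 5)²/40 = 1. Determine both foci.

(1, -5) and (23, -5)

Center (12, -5). The positive term is the x-term, so the transverse axis is horizontal; a² = 81, b² = 40.
c² = a² + b² = 81 + 40 = 121, so c = 11.
Foci lie on the horizontal axis through the center: (h ± c, k).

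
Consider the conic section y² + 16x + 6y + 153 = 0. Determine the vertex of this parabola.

(-9, -3)

Only y is squared. Complete the square in y: (y + 3)² = -16(x + 9).
Vertex (-9, -3); 4p = -16 so p = -4. Opens left.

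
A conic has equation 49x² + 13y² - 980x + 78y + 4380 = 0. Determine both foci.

(10, -9) and (10, 3)

49(x² - 20x) + 13(y² + 6y) = -4380
49(x - 10)² + 13(y + 3)² = -4380 + 4900 + 117 = 637
Dividing both sides by 637: (x - 10)²/13 + (y + 3)²/49 = 1
Ellipse, center (10, -3), major axis vertical; a² = 49, b² = 13.
c² = a² - b² = 49 - 13 = 36, so c = 6.
Foci lie on the vertical axis through the center: (h, k ± c).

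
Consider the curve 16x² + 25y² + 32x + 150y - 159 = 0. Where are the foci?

(-4, -3) and (2, -3)

Group: 16(x² + 2x) + 25(y² + 6y) = 159
Complete the square: 16(x + 1)² + 25(y + 3)² = 159 + 16 + 225 = 400
Divide through by 400 to get (x + 1)²/25 + (y + 3)²/16 = 1.
Ellipse, center (-1, -3), major axis horizontal; a² = 25, b² = 16.
c² = a² - b² = 25 - 16 = 9, so c = 3.
Foci lie on the horizontal axis through the center: (h ± c, k).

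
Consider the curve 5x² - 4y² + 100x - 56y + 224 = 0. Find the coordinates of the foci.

(-16, -7) and (-4, -7)

Group the x- and y-terms: 5(x² + 20x) -4(y² + 14y) = -224
Completing the square gives 5(x + 10)² -4(y + 7)² = -224 + 500 - 196 = 80.
Divide through by 80 to get (x + 10)²/16 - (y + 7)²/20 = 1.
Hyperbola, center (-10, -7), transverse axis horizontal; a² = 16, b² = 20.
c² = a² + b² = 16 + 20 = 36, so c = 6.
Foci lie on the horizontal axis through the center: (h ± c, k).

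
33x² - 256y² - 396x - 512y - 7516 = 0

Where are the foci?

(-11, -1) and (23, -1)

Collect terms: 33(x² - 12x) -256(y² + 2y) = 7516
Complete the square in x and y: 33(x - 6)² -256(y + 1)² = 7516 + 1188 - 256 = 8448
Dividing both sides by 8448: (x - 6)²/256 - (y + 1)²/33 = 1
Hyperbola, center (6, -1), transverse axis horizontal; a² = 256, b² = 33.
c² = a² + b² = 256 + 33 = 289, so c = 17.
Foci lie on the horizontal axis through the center: (h ± c, k).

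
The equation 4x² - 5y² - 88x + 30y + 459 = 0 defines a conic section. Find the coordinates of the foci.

(11, 0) and (11, 6)

Collect terms: 4(x² - 22x) -5(y² - 6y) = -459
Complete the square: 4(x - 11)² -5(y - 3)² = -459 + 484 - 45 = -20
Dividing both sides by -20: (y - 3)²/4 - (x - 11)²/5 = 1
Hyperbola, center (11, 3), transverse axis vertical; a² = 4, b² = 5.
c² = a² + b² = 4 + 5 = 9, so c = 3.
Foci lie on the vertical axis through the center: (h, k ± c).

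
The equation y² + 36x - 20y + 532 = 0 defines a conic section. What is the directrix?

x = -3

Only y is squared. Complete the square in y: (y - 10)² = -36(x + 12).
Vertex (-12, 10); 4p = -36 so p = -9. Opens left.
Directrix is the vertical line x = h − p = -12 − (-9) = -3.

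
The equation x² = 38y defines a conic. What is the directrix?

y = -19/2

Vertex (0, 0); 4p = 38 so p = 19/2. Opens up.
Directrix is the horizontal line y = k − p = 0 − (19/2) = -19/2.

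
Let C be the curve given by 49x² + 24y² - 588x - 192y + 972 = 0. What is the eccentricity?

e = 5/7

Group the x- and y-terms: 49(x² - 12x) + 24(y² - 8y) = -972
49(x - 6)² + 24(y - 4)² = -972 + 1764 + 384 = 1176
Divide by 1176: (x - 6)²/24 + (y - 4)²/49 = 1
Ellipse, center (6, 4), major axis vertical; a² = 49, b² = 24.
c² = a² - b² = 25, so c = 5.
e = c/a = 5/7.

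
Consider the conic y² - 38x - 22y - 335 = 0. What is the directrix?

x = -43/2

Only y is squared. Complete the square in y: (y - 11)² = 38(x + 12).
Vertex (-12, 11); 4p = 38 so p = 19/2. Opens right.
Directrix is the vertical line x = h − p = -12 − (19/2) = -43/2.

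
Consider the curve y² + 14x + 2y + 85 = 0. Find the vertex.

Only y is squared. Complete the square in y: (y + 1)² = -14(x + 6).
Vertex (-6, -1); 4p = -14 so p = -7/2. Opens left.

(-6, -1)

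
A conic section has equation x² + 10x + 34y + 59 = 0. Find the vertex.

Only x is squared. Complete the square in x: (x + 5)² = -34(y + 1).
Vertex (-5, -1); 4p = -34 so p = -17/2. Opens down.

(-5, -1)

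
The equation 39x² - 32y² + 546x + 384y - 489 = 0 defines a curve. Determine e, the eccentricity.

Group: 39(x² + 14x) -32(y² - 12y) = 489
39(x + 7)² -32(y - 6)² = 489 + 1911 - 1152 = 1248
Dividing both sides by 1248: (x + 7)²/32 - (y - 6)²/39 = 1
Hyperbola, center (-7, 6), transverse axis horizontal; a² = 32, b² = 39.
c² = a² + b² = 71, so c = √71.
e = c/a = √71/4√2 = √142/8.

e = √142/8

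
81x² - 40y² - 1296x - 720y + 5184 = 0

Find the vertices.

(8, -18) and (8, 0)

81(x² - 16x) -40(y² + 18y) = -5184
Complete the square: 81(x - 8)² -40(y + 9)² = -5184 + 5184 - 3240 = -3240
Divide by -3240: (y + 9)²/81 - (x - 8)²/40 = 1
Hyperbola, center (8, -9), transverse axis vertical; a² = 81, b² = 40.
a = 9. Vertices at (h, k ± a).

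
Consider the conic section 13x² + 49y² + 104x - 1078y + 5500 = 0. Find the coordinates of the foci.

13(x² + 8x) + 49(y² - 22y) = -5500
Complete the square in x and y: 13(x + 4)² + 49(y - 11)² = -5500 + 208 + 5929 = 637
Divide through by 637 to get (x + 4)²/49 + (y - 11)²/13 = 1.
Ellipse, center (-4, 11), major axis horizontal; a² = 49, b² = 13.
c² = a² - b² = 49 - 13 = 36, so c = 6.
Foci lie on the horizontal axis through the center: (h ± c, k).

(-10, 11) and (2, 11)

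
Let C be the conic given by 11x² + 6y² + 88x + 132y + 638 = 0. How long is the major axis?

11(x² + 8x) + 6(y² + 22y) = -638
Complete the square in x and y: 11(x + 4)² + 6(y + 11)² = -638 + 176 + 726 = 264
Divide through by 264 to get (x + 4)²/24 + (y + 11)²/44 = 1.
Ellipse, center (-4, -11), major axis vertical; a² = 44, b² = 24.
a² = 44 so a = 2√11; the major axis has length 2a = 4√11.

4√11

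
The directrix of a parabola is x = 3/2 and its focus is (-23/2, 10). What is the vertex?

The vertex is the midpoint between the focus and the directrix along the axis of symmetry.
Axis is horizontal (directrix is vertical). Vertex x-coordinate = (-23/2 + 3/2)/2 = -5; y-coordinate = 10.

(-5, 10)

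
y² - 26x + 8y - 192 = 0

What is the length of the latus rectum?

26

Only y is squared. Complete the square in y: (y + 4)² = 26(x + 8).
Vertex (-8, -4); 4p = 26 so p = 13/2. Opens right.
Latus rectum length = |4p| = 26.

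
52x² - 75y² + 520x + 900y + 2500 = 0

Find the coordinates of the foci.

(-5, 6 - √127) and (-5, 6 + √127)

Group: 52(x² + 10x) -75(y² - 12y) = -2500
Complete the square in x and y: 52(x + 5)² -75(y - 6)² = -2500 + 1300 - 2700 = -3900
Dividing both sides by -3900: (y - 6)²/52 - (x + 5)²/75 = 1
Hyperbola, center (-5, 6), transverse axis vertical; a² = 52, b² = 75.
c² = a² + b² = 52 + 75 = 127, so c = √127.
Foci lie on the vertical axis through the center: (h, k ± c).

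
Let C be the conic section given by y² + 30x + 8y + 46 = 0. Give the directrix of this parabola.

Only y is squared. Complete the square in y: (y + 4)² = -30(x + 1).
Vertex (-1, -4); 4p = -30 so p = -15/2. Opens left.
Directrix is the vertical line x = h − p = -1 − (-15/2) = 13/2.

x = 13/2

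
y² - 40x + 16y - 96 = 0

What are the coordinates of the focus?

(6, -8)

Only y is squared. Complete the square in y: (y + 8)² = 40(x + 4).
Vertex (-4, -8); 4p = 40 so p = 10. Opens right.
Focus is p units from the vertex along the axis: (h + p, k).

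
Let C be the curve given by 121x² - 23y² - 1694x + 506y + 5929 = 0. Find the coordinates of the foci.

Group: 121(x² - 14x) -23(y² - 22y) = -5929
121(x - 7)² -23(y - 11)² = -5929 + 5929 - 2783 = -2783
Divide by -2783: (y - 11)²/121 - (x - 7)²/23 = 1
Hyperbola, center (7, 11), transverse axis vertical; a² = 121, b² = 23.
c² = a² + b² = 121 + 23 = 144, so c = 12.
Foci lie on the vertical axis through the center: (h, k ± c).

(7, -1) and (7, 23)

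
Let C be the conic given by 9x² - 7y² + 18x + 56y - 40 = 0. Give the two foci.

Collect terms: 9(x² + 2x) -7(y² - 8y) = 40
Completing the square gives 9(x + 1)² -7(y - 4)² = 40 + 9 - 112 = -63.
Divide through by -63 to get (y - 4)²/9 - (x + 1)²/7 = 1.
Hyperbola, center (-1, 4), transverse axis vertical; a² = 9, b² = 7.
c² = a² + b² = 9 + 7 = 16, so c = 4.
Foci lie on the vertical axis through the center: (h, k ± c).

(-1, 0) and (-1, 8)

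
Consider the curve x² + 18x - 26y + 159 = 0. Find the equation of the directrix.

y = -7/2

Only x is squared. Complete the square in x: (x + 9)² = 26(y - 3).
Vertex (-9, 3); 4p = 26 so p = 13/2. Opens up.
Directrix is the horizontal line y = k − p = 3 − (13/2) = -7/2.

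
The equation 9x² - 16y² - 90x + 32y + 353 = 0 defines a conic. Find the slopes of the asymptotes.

Rearranging, 9(x² - 10x) -16(y² - 2y) = -353.
Complete the square in x and y: 9(x - 5)² -16(y - 1)² = -353 + 225 - 16 = -144
Divide through by -144 to get (y - 1)²/9 - (x - 5)²/16 = 1.
Hyperbola, center (5, 1), transverse axis vertical; a² = 9, b² = 16.
For a vertical hyperbola the asymptotes have slope ±a/b.
Here that is ±3/4.

3/4 and -3/4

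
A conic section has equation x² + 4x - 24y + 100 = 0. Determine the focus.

(-2, 10)

Only x is squared. Complete the square in x: (x + 2)² = 24(y - 4).
Vertex (-2, 4); 4p = 24 so p = 6. Opens up.
Focus is p units from the vertex along the axis: (h, k + p).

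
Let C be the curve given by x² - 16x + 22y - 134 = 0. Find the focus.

(8, 7/2)

Only x is squared. Complete the square in x: (x - 8)² = -22(y - 9).
Vertex (8, 9); 4p = -22 so p = -11/2. Opens down.
Focus is p units from the vertex along the axis: (h, k + p).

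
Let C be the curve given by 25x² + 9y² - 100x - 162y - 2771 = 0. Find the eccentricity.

e = 4/5

Group the x- and y-terms: 25(x² - 4x) + 9(y² - 18y) = 2771
Completing the square gives 25(x - 2)² + 9(y - 9)² = 2771 + 100 + 729 = 3600.
Dividing both sides by 3600: (x - 2)²/144 + (y - 9)²/400 = 1
Ellipse, center (2, 9), major axis vertical; a² = 400, b² = 144.
c² = a² - b² = 256, so c = 16.
e = c/a = 16/20 = 4/5.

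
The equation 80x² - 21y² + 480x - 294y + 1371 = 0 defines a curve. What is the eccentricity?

e = √505/20

Collect terms: 80(x² + 6x) -21(y² + 14y) = -1371
Completing the square gives 80(x + 3)² -21(y + 7)² = -1371 + 720 - 1029 = -1680.
Divide through by -1680 to get (y + 7)²/80 - (x + 3)²/21 = 1.
Hyperbola, center (-3, -7), transverse axis vertical; a² = 80, b² = 21.
c² = a² + b² = 101, so c = √101.
e = c/a = √101/4√5 = √505/20.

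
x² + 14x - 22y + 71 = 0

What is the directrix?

y = -9/2

Only x is squared. Complete the square in x: (x + 7)² = 22(y - 1).
Vertex (-7, 1); 4p = 22 so p = 11/2. Opens up.
Directrix is the horizontal line y = k − p = 1 − (11/2) = -9/2.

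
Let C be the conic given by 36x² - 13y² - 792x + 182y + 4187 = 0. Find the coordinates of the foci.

Collect terms: 36(x² - 22x) -13(y² - 14y) = -4187
Complete the square in x and y: 36(x - 11)² -13(y - 7)² = -4187 + 4356 - 637 = -468
Divide by -468: (y - 7)²/36 - (x - 11)²/13 = 1
Hyperbola, center (11, 7), transverse axis vertical; a² = 36, b² = 13.
c² = a² + b² = 36 + 13 = 49, so c = 7.
Foci lie on the vertical axis through the center: (h, k ± c).

(11, 0) and (11, 14)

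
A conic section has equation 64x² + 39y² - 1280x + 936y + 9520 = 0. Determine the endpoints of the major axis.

Group the x- and y-terms: 64(x² - 20x) + 39(y² + 24y) = -9520
64(x - 10)² + 39(y + 12)² = -9520 + 6400 + 5616 = 2496
Divide through by 2496 to get (x - 10)²/39 + (y + 12)²/64 = 1.
Ellipse, center (10, -12), major axis vertical; a² = 64, b² = 39.
a = 8. Vertices at (h, k ± a).

(10, -20) and (10, -4)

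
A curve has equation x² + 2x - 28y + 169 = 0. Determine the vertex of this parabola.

(-1, 6)

Only x is squared. Complete the square in x: (x + 1)² = 28(y - 6).
Vertex (-1, 6); 4p = 28 so p = 7. Opens up.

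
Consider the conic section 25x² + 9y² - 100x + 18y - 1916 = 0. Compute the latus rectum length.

Collect terms: 25(x² - 4x) + 9(y² + 2y) = 1916
Complete the square: 25(x - 2)² + 9(y + 1)² = 1916 + 100 + 9 = 2025
Divide by 2025: (x - 2)²/81 + (y + 1)²/225 = 1
Ellipse, center (2, -1), major axis vertical; a² = 225, b² = 81.
Latus rectum length = 2b²/a = 2·81/15 = 54/5.

54/5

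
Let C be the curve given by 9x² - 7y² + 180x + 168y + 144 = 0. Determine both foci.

Collect terms: 9(x² + 20x) -7(y² - 24y) = -144
Completing the square gives 9(x + 10)² -7(y - 12)² = -144 + 900 - 1008 = -252.
Divide through by -252 to get (y - 12)²/36 - (x + 10)²/28 = 1.
Hyperbola, center (-10, 12), transverse axis vertical; a² = 36, b² = 28.
c² = a² + b² = 36 + 28 = 64, so c = 8.
Foci lie on the vertical axis through the center: (h, k ± c).

(-10, 4) and (-10, 20)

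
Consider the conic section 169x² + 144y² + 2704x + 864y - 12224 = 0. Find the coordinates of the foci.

169(x² + 16x) + 144(y² + 6y) = 12224
Completing the square gives 169(x + 8)² + 144(y + 3)² = 12224 + 10816 + 1296 = 24336.
Divide through by 24336 to get (x + 8)²/144 + (y + 3)²/169 = 1.
Ellipse, center (-8, -3), major axis vertical; a² = 169, b² = 144.
c² = a² - b² = 169 - 144 = 25, so c = 5.
Foci lie on the vertical axis through the center: (h, k ± c).

(-8, -8) and (-8, 2)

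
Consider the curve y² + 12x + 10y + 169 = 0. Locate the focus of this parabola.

(-15, -5)

Only y is squared. Complete the square in y: (y + 5)² = -12(x + 12).
Vertex (-12, -5); 4p = -12 so p = -3. Opens left.
Focus is p units from the vertex along the axis: (h + p, k).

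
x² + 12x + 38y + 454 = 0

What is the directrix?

Only x is squared. Complete the square in x: (x + 6)² = -38(y + 11).
Vertex (-6, -11); 4p = -38 so p = -19/2. Opens down.
Directrix is the horizontal line y = k − p = -11 − (-19/2) = -3/2.

y = -3/2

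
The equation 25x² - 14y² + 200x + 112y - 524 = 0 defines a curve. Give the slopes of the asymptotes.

Group: 25(x² + 8x) -14(y² - 8y) = 524
25(x + 4)² -14(y - 4)² = 524 + 400 - 224 = 700
Divide by 700: (x + 4)²/28 - (y - 4)²/50 = 1
Hyperbola, center (-4, 4), transverse axis horizontal; a² = 28, b² = 50.
For a horizontal hyperbola the asymptotes have slope ±b/a.
Here that is ±5√2/2√7 = ±5√14/14.

5√14/14 and -5√14/14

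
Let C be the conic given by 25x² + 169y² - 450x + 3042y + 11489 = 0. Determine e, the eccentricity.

25(x² - 18x) + 169(y² + 18y) = -11489
25(x - 9)² + 169(y + 9)² = -11489 + 2025 + 13689 = 4225
Divide by 4225: (x - 9)²/169 + (y + 9)²/25 = 1
Ellipse, center (9, -9), major axis horizontal; a² = 169, b² = 25.
c² = a² - b² = 144, so c = 12.
e = c/a = 12/13.

e = 12/13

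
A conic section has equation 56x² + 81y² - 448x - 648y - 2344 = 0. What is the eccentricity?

e = 5/9

56(x² - 8x) + 81(y² - 8y) = 2344
Complete the square: 56(x - 4)² + 81(y - 4)² = 2344 + 896 + 1296 = 4536
Divide through by 4536 to get (x - 4)²/81 + (y - 4)²/56 = 1.
Ellipse, center (4, 4), major axis horizontal; a² = 81, b² = 56.
c² = a² - b² = 25, so c = 5.
e = c/a = 5/9.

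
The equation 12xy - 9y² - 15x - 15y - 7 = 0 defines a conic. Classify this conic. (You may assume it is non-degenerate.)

hyperbola

A = 0, B = 12, C = -9.
Discriminant B² − 4AC = 12² − 4·0·(-9) = 144.
B² − 4AC > 0 ⇒ hyperbola.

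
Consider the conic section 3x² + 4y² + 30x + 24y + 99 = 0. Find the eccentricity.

Group: 3(x² + 10x) + 4(y² + 6y) = -99
Completing the square gives 3(x + 5)² + 4(y + 3)² = -99 + 75 + 36 = 12.
Divide by 12: (x + 5)²/4 + (y + 3)²/3 = 1
Ellipse, center (-5, -3), major axis horizontal; a² = 4, b² = 3.
c² = a² - b² = 1, so c = 1.
e = c/a = 1/2.

e = 1/2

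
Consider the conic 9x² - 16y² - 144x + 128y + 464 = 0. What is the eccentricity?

Group: 9(x² - 16x) -16(y² - 8y) = -464
Complete the square: 9(x - 8)² -16(y - 4)² = -464 + 576 - 256 = -144
Divide by -144: (y - 4)²/9 - (x - 8)²/16 = 1
Hyperbola, center (8, 4), transverse axis vertical; a² = 9, b² = 16.
c² = a² + b² = 25, so c = 5.
e = c/a = 5/3.

e = 5/3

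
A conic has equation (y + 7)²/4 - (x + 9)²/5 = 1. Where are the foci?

(-9, -10) and (-9, -4)

Center (-9, -7). The positive term is the y-term, so the transverse axis is vertical; a² = 4, b² = 5.
c² = a² + b² = 4 + 5 = 9, so c = 3.
Foci lie on the vertical axis through the center: (h, k ± c).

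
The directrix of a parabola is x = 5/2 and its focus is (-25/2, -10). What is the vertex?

(-5, -10)

The vertex is the midpoint between the focus and the directrix along the axis of symmetry.
Axis is horizontal (directrix is vertical). Vertex x-coordinate = (-25/2 + 5/2)/2 = -5; y-coordinate = -10.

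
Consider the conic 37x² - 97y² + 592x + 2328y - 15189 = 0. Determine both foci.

Collect terms: 37(x² + 16x) -97(y² - 24y) = 15189
Complete the square: 37(x + 8)² -97(y - 12)² = 15189 + 2368 - 13968 = 3589
Dividing both sides by 3589: (x + 8)²/97 - (y - 12)²/37 = 1
Hyperbola, center (-8, 12), transverse axis horizontal; a² = 97, b² = 37.
c² = a² + b² = 97 + 37 = 134, so c = √134.
Foci lie on the horizontal axis through the center: (h ± c, k).

(-8 - √134, 12) and (-8 + √134, 12)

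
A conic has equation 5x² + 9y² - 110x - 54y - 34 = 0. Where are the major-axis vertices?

(-1, 3) and (23, 3)

Group the x- and y-terms: 5(x² - 22x) + 9(y² - 6y) = 34
Complete the square in x and y: 5(x - 11)² + 9(y - 3)² = 34 + 605 + 81 = 720
Dividing both sides by 720: (x - 11)²/144 + (y - 3)²/80 = 1
Ellipse, center (11, 3), major axis horizontal; a² = 144, b² = 80.
a = 12. Vertices at (h ± a, k).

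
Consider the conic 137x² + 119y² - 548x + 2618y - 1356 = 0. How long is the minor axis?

2√119

Rearranging, 137(x² - 4x) + 119(y² + 22y) = 1356.
137(x - 2)² + 119(y + 11)² = 1356 + 548 + 14399 = 16303
Divide by 16303: (x - 2)²/119 + (y + 11)²/137 = 1
Ellipse, center (2, -11), major axis vertical; a² = 137, b² = 119.
b² = 119 so b = √119; the minor axis has length 2b = 2√119.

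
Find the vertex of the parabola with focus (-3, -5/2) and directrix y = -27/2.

(-3, -8)

The vertex is the midpoint between the focus and the directrix along the axis of symmetry.
Axis is vertical (directrix is horizontal). Vertex y-coordinate = (-5/2 + (-27/2))/2 = -8; x-coordinate = -3.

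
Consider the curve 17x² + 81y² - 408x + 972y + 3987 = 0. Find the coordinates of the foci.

17(x² - 24x) + 81(y² + 12y) = -3987
Complete the square: 17(x - 12)² + 81(y + 6)² = -3987 + 2448 + 2916 = 1377
Divide by 1377: (x - 12)²/81 + (y + 6)²/17 = 1
Ellipse, center (12, -6), major axis horizontal; a² = 81, b² = 17.
c² = a² - b² = 81 - 17 = 64, so c = 8.
Foci lie on the horizontal axis through the center: (h ± c, k).

(4, -6) and (20, -6)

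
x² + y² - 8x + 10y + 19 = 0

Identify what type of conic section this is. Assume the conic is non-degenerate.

circle

No xy term. Coefficients of x² and y² are A = 1, C = 1.
A = C (same sign) ⇒ circle.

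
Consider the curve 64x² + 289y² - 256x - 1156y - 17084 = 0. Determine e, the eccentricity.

Group the x- and y-terms: 64(x² - 4x) + 289(y² - 4y) = 17084
Completing the square gives 64(x - 2)² + 289(y - 2)² = 17084 + 256 + 1156 = 18496.
Divide by 18496: (x - 2)²/289 + (y - 2)²/64 = 1
Ellipse, center (2, 2), major axis horizontal; a² = 289, b² = 64.
c² = a² - b² = 225, so c = 15.
e = c/a = 15/17.

e = 15/17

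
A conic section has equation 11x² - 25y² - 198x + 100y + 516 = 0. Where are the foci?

Rearranging, 11(x² - 18x) -25(y² - 4y) = -516.
Completing the square gives 11(x - 9)² -25(y - 2)² = -516 + 891 - 100 = 275.
Divide by 275: (x - 9)²/25 - (y - 2)²/11 = 1
Hyperbola, center (9, 2), transverse axis horizontal; a² = 25, b² = 11.
c² = a² + b² = 25 + 11 = 36, so c = 6.
Foci lie on the horizontal axis through the center: (h ± c, k).

(3, 2) and (15, 2)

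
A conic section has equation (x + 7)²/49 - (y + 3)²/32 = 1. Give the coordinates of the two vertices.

(-14, -3) and (0, -3)

Center (-7, -3). The positive term is the x-term, so the transverse axis is horizontal; a² = 49, b² = 32.
a = 7. Vertices at (h ± a, k).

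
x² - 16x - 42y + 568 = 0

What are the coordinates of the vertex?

Only x is squared. Complete the square in x: (x - 8)² = 42(y - 12).
Vertex (8, 12); 4p = 42 so p = 21/2. Opens up.

(8, 12)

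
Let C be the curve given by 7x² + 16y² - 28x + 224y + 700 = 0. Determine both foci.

(-1, -7) and (5, -7)

Rearranging, 7(x² - 4x) + 16(y² + 14y) = -700.
Completing the square gives 7(x - 2)² + 16(y + 7)² = -700 + 28 + 784 = 112.
Divide by 112: (x - 2)²/16 + (y + 7)²/7 = 1
Ellipse, center (2, -7), major axis horizontal; a² = 16, b² = 7.
c² = a² - b² = 16 - 7 = 9, so c = 3.
Foci lie on the horizontal axis through the center: (h ± c, k).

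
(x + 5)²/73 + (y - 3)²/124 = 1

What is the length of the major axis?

4√31

Center (-5, 3). The larger denominator 124 sits under the y-term, so the major axis is vertical; a² = 124, b² = 73.
a² = 124 so a = 2√31; the major axis has length 2a = 4√31.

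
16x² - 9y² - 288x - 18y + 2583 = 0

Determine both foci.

(9, -16) and (9, 14)

Group the x- and y-terms: 16(x² - 18x) -9(y² + 2y) = -2583
16(x - 9)² -9(y + 1)² = -2583 + 1296 - 9 = -1296
Divide through by -1296 to get (y + 1)²/144 - (x - 9)²/81 = 1.
Hyperbola, center (9, -1), transverse axis vertical; a² = 144, b² = 81.
c² = a² + b² = 144 + 81 = 225, so c = 15.
Foci lie on the vertical axis through the center: (h, k ± c).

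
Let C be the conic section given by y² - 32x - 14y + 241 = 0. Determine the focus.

(14, 7)

Only y is squared. Complete the square in y: (y - 7)² = 32(x - 6).
Vertex (6, 7); 4p = 32 so p = 8. Opens right.
Focus is p units from the vertex along the axis: (h + p, k).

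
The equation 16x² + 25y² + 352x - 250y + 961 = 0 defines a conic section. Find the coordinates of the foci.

Collect terms: 16(x² + 22x) + 25(y² - 10y) = -961
Completing the square gives 16(x + 11)² + 25(y - 5)² = -961 + 1936 + 625 = 1600.
Divide through by 1600 to get (x + 11)²/100 + (y - 5)²/64 = 1.
Ellipse, center (-11, 5), major axis horizontal; a² = 100, b² = 64.
c² = a² - b² = 100 - 64 = 36, so c = 6.
Foci lie on the horizontal axis through the center: (h ± c, k).

(-17, 5) and (-5, 5)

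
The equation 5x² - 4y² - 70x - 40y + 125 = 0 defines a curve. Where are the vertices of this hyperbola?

(5, -5) and (9, -5)

Group: 5(x² - 14x) -4(y² + 10y) = -125
5(x - 7)² -4(y + 5)² = -125 + 245 - 100 = 20
Divide by 20: (x - 7)²/4 - (y + 5)²/5 = 1
Hyperbola, center (7, -5), transverse axis horizontal; a² = 4, b² = 5.
a = 2. Vertices at (h ± a, k).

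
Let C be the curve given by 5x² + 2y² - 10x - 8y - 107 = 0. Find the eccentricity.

e = √15/5

Group the x- and y-terms: 5(x² - 2x) + 2(y² - 4y) = 107
Complete the square: 5(x - 1)² + 2(y - 2)² = 107 + 5 + 8 = 120
Divide through by 120 to get (x - 1)²/24 + (y - 2)²/60 = 1.
Ellipse, center (1, 2), major axis vertical; a² = 60, b² = 24.
c² = a² - b² = 36, so c = 6.
e = c/a = 6/2√15 = √15/5.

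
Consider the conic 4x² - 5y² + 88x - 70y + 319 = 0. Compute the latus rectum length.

Collect terms: 4(x² + 22x) -5(y² + 14y) = -319
Completing the square gives 4(x + 11)² -5(y + 7)² = -319 + 484 - 245 = -80.
Divide through by -80 to get (y + 7)²/16 - (x + 11)²/20 = 1.
Hyperbola, center (-11, -7), transverse axis vertical; a² = 16, b² = 20.
Latus rectum length = 2b²/a = 2·20/4 = 10.

10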